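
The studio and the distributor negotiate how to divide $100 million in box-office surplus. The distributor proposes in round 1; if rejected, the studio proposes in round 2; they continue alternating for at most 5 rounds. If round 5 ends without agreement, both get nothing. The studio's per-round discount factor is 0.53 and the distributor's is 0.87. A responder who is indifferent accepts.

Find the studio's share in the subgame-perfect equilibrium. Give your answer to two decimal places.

10.07

By backward induction:
Round 5 (the distributor proposes): rejection yields 0 for the studio; the distributor offers 0 and keeps 100.
Round 4 (the studio proposes): the distributor can get 100 next round, worth 0.87 × 100 = 87 now. The studio offers 87 and keeps 100 − 87 = 13.
Round 3 (the distributor proposes): the studio can get 13 next round, worth 0.53 × 13 = 6.89 now, so the distributor offers 6.89, keeping 93.11.
Round 2 (the studio proposes): the distributor can get 93.11 next round, worth 0.87 × 93.11 = 81.0057 now; the studio offers that and keeps 18.9943.
Round 1 (the distributor proposes): the studio can get 18.9943 next round, worth 0.53 × 18.9943 = 10.066979 now. The distributor offers 10.066979 and keeps 100 − 10.066979 = 89.933021.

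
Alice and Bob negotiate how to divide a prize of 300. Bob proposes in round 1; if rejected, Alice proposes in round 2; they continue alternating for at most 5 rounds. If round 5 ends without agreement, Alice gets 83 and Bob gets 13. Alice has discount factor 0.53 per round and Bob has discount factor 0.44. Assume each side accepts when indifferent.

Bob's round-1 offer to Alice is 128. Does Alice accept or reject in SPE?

Accept

Work out Alice's continuation value if the offer is rejected.
Round 5 (Bob proposes): Alice gets 83 if talks fail, so Bob offers 83 and keeps 217.
Round 4 (Alice proposes): Bob can get 217 next round, worth 0.44 × 217 = 95.48 now; Alice offers that and keeps 204.52.
Round 3 (Bob proposes): Alice can get 204.52 next round, worth 0.53 × 204.52 = 108.3956 now. Bob offers 108.3956 and keeps 300 − 108.3956 = 191.6044.
Round 2 (Alice proposes): Bob can get 191.6044 next round, worth 0.44 × 191.6044 = 84.305936 now, so Alice offers 84.305936, keeping 215.694064.
So by rejecting in round 1, Alice gets 215.694064 next round, worth 0.53 × 215.694064 = 114.31785392 now.
Offer 128 ≥ 114.31785392, so Alice accepts.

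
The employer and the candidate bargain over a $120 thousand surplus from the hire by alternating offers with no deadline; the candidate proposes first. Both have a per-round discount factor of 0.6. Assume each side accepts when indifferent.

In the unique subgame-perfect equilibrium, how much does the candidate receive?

75

When the candidate proposes, the employer accepts any offer worth at least 0.6 times what the employer would get by proposing next round; and vice versa.
This gives x = 120 − 0.6y and y = 120 − 0.6x, where x and y are each side's share when it proposes.
Hence (1 − 0.6·0.6)x = 120(1 − 0.6), i.e. 0.64·x = 48.
x = 75; the employer's share is 120 − x = 45.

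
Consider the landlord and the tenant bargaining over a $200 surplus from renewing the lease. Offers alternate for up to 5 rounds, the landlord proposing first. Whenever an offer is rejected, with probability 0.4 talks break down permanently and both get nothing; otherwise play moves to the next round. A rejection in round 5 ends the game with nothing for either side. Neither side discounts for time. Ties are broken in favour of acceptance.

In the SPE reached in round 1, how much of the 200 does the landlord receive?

By backward induction:
Round 5 (the landlord proposes): the tenant will accept anything ≥ 0, so the landlord offers 0 and keeps 200.
Round 4 (the tenant proposes): rejecting gives the landlord an expected 0.6 × 200 = 120, so the tenant offers 120, keeping 80.
Round 3 (the landlord proposes): rejecting gives the tenant an expected 0.6 × 80 = 48, so the landlord offers 48, keeping 152.
Round 2 (the tenant proposes): rejecting gives the landlord an expected 0.6 × 152 = 91.2; the tenant offers that and keeps 108.8.
Round 1 (the landlord proposes): rejecting gives the tenant an expected 0.6 × 108.8 = 65.28, so the landlord offers 65.28, keeping 134.72.

134.72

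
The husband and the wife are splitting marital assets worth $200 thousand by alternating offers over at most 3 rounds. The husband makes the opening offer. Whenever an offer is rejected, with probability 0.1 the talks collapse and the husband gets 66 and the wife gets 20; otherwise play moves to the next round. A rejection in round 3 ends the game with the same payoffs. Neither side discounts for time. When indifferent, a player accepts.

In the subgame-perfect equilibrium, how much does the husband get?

169.74

Round 3 (the husband proposes): the wife gets 20 if talks fail, so the husband offers 20 and keeps 180.
Round 2 (the wife proposes): rejecting gives the husband an expected 0.9 × 180 + 0.1 × 66 = 168.6; the wife offers that and keeps 31.4.
Round 1 (the husband proposes): rejecting gives the wife an expected 0.9 × 31.4 + 0.1 × 20 = 30.26. The husband offers 30.26 and keeps 200 − 30.26 = 169.74.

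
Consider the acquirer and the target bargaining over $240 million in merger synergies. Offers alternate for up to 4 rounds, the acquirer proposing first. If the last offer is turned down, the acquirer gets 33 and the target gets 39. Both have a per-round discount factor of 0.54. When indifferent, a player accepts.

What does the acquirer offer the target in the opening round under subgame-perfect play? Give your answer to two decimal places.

92.21

Round 4 (the target proposes): the acquirer gets 33 if talks fail, so the target offers 33 and keeps 207.
Round 3 (the acquirer proposes): the target can get 207 next round, worth 0.54 × 207 = 111.78 now; the acquirer offers that and keeps 128.22.
Round 2 (the target proposes): the acquirer can get 128.22 next round, worth 0.54 × 128.22 = 69.2388 now; the target offers that and keeps 170.7612.
Round 1 (the acquirer proposes): the target can get 170.7612 next round, worth 0.54 × 170.7612 = 92.211048 now; the acquirer offers that and keeps 147.788952.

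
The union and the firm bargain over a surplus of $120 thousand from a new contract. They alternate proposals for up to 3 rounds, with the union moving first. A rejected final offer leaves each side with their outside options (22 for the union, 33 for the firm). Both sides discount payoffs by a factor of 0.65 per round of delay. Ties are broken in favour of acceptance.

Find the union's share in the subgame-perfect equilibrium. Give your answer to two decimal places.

By backward induction:
Round 3 (the union proposes): the firm gets 33 if talks fail, so the union offers 33 and keeps 87.
Round 2 (the firm proposes): the union can get 87 next round, worth 0.65 × 87 = 56.55 now, so the firm offers 56.55, keeping 63.45.
Round 1 (the union proposes): the firm can get 63.45 next round, worth 0.65 × 63.45 = 41.2425 now; the union offers that and keeps 78.7575.

78.76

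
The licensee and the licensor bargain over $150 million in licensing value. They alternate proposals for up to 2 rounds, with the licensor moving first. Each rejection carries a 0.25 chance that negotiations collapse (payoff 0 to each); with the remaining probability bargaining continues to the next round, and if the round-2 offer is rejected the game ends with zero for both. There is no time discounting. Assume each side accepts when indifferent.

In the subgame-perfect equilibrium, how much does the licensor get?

37.5

Round 2 (the licensee proposes): the licensor will accept anything ≥ 0, so the licensee offers 0 and keeps 150.
Round 1 (the licensor proposes): rejecting gives the licensee an expected 0.75 × 150 = 112.5. The licensor offers 112.5 and keeps 150 − 112.5 = 37.5.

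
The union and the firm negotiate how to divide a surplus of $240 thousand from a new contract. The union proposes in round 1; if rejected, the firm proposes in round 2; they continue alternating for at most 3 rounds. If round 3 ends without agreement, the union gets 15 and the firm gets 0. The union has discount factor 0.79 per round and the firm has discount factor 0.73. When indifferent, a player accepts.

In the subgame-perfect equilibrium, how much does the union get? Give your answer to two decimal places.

Round 3 (the union proposes): the firm will accept anything ≥ 0, so the union offers 0 and keeps 240.
Round 2 (the firm proposes): the union can get 240 next round, worth 0.79 × 240 = 189.6 now, so the firm offers 189.6, keeping 50.4.
Round 1 (the union proposes): the firm can get 50.4 next round, worth 0.73 × 50.4 = 36.792 now, so the union offers 36.792, keeping 203.208.

203.21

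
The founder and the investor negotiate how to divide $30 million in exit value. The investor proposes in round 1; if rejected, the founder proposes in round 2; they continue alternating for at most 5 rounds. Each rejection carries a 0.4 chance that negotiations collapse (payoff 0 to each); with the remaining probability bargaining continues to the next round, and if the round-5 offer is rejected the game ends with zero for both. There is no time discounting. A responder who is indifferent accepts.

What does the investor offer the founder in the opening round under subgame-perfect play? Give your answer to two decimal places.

9.79

Round 5 (the investor proposes): rejection yields 0 for the founder; the investor offers 0 and keeps 30.
Round 4 (the founder proposes): rejecting gives the investor an expected 0.6 × 30 = 18, so the founder offers 18, keeping 12.
Round 3 (the investor proposes): rejecting gives the founder an expected 0.6 × 12 = 7.2. The investor offers 7.2 and keeps 30 − 7.2 = 22.8.
Round 2 (the founder proposes): rejecting gives the investor an expected 0.6 × 22.8 = 13.68. The founder offers 13.68 and keeps 30 − 13.68 = 16.32.
Round 1 (the investor proposes): rejecting gives the founder an expected 0.6 × 16.32 = 9.792. The investor offers 9.792 and keeps 30 − 9.792 = 20.208.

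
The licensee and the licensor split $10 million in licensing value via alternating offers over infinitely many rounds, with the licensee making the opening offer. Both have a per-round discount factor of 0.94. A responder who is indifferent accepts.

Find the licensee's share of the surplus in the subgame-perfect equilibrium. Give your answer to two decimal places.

5.15

Let x be the licensee's share when the licensee proposes and y be the licensor's share when the licensor proposes.
The licensor accepts iff offered ≥ 0.94·y, so x = 10 − 0.94y. Symmetrically y = 10 − 0.94x.
Substituting: x = 10 − 0.94(10 − 0.94x), giving x(1 − 0.94·0.94) = 10(1 − 0.94).
So x = 10 × 0.06 / 0.1164 ≈ 5.1546, and the licensor receives 10 − x ≈ 4.8454.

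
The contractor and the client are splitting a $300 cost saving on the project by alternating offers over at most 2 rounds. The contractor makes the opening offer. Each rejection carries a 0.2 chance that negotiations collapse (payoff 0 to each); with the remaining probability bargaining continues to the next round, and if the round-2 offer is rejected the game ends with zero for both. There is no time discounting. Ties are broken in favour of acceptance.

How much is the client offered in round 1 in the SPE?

240

Round 2 (the client proposes): rejection yields 0 for the contractor; the client offers 0 and keeps 300.
Round 1 (the contractor proposes): rejecting gives the client an expected 0.8 × 300 = 240. The contractor offers 240 and keeps 300 − 240 = 60.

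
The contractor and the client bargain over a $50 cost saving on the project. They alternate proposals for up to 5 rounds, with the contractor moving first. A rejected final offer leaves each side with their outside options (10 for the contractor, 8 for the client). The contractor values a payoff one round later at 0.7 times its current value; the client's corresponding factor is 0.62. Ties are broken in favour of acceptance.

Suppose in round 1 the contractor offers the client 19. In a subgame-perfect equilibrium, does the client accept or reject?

Accept

Round 5 (the contractor proposes): the client gets 8 if talks fail, so the contractor offers 8 and keeps 42.
Round 4 (the client proposes): the contractor can get 42 next round, worth 0.7 × 42 = 29.4 now, so the client offers 29.4, keeping 20.6.
Round 3 (the contractor proposes): the client can get 20.6 next round, worth 0.62 × 20.6 = 12.772 now. The contractor offers 12.772 and keeps 50 − 12.772 = 37.228.
Round 2 (the client proposes): the contractor can get 37.228 next round, worth 0.7 × 37.228 = 26.0596 now, so the client offers 26.0596, keeping 23.9404.
So by rejecting in round 1, the client gets 23.9404 next round, worth 0.62 × 23.9404 = 14.843048 now.
Offer 19 ≥ 14.843048, so the client accepts.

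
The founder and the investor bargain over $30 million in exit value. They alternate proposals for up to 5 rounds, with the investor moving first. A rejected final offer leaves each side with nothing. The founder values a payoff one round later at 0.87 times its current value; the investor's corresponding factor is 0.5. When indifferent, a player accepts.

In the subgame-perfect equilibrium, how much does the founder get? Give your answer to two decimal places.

18.73

Round 5 (the investor proposes): rejection yields 0 for the founder; the investor offers 0 and keeps 30.
Round 4 (the founder proposes): the investor can get 30 next round, worth 0.5 × 30 = 15 now; the founder offers that and keeps 15.
Round 3 (the investor proposes): the founder can get 15 next round, worth 0.87 × 15 = 13.05 now, so the investor offers 13.05, keeping 16.95.
Round 2 (the founder proposes): the investor can get 16.95 next round, worth 0.5 × 16.95 = 8.475 now, so the founder offers 8.475, keeping 21.525.
Round 1 (the investor proposes): the founder can get 21.525 next round, worth 0.87 × 21.525 = 18.72675 now. The investor offers 18.72675 and keeps 30 − 18.72675 = 11.27325.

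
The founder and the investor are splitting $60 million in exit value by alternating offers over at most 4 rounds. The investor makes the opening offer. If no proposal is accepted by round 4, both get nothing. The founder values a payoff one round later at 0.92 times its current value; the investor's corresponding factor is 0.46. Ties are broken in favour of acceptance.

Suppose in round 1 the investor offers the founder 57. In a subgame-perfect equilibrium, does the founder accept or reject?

Accept

Work out the founder's continuation value if the offer is rejected.
Round 4 (the founder proposes): rejection yields 0 for the investor; the founder offers 0 and keeps 60.
Round 3 (the investor proposes): the founder can get 60 next round, worth 0.92 × 60 = 55.2 now. The investor offers 55.2 and keeps 60 − 55.2 = 4.8.
Round 2 (the founder proposes): the investor can get 4.8 next round, worth 0.46 × 4.8 = 2.208 now, so the founder offers 2.208, keeping 57.792.
So by rejecting in round 1, the founder gets 57.792 next round, worth 0.92 × 57.792 = 53.16864 now.
Offer 57 ≥ 53.16864, so the founder accepts.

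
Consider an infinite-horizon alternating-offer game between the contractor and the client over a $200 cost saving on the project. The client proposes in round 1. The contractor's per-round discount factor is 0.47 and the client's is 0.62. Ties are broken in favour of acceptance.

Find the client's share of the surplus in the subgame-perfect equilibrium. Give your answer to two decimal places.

149.59

Let x be the client's share when the client proposes and y be the contractor's share when the contractor proposes.
The contractor accepts iff offered ≥ 0.47·y, so x = 200 − 0.47y. Symmetrically y = 200 − 0.62x.
Substituting: x = 200 − 0.47(200 − 0.62x), giving x(1 − 0.62·0.47) = 200(1 − 0.47).
So x = 200 × 0.53 / 0.7086 ≈ 149.5907, and the contractor receives 200 − x ≈ 50.4093.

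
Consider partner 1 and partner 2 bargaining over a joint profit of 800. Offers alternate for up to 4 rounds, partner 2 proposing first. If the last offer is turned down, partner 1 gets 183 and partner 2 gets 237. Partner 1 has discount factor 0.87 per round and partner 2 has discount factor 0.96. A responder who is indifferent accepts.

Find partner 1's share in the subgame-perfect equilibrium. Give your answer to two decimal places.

Round 4 (partner 1 proposes): partner 2 gets 237 if talks fail, so partner 1 offers 237 and keeps 563.
Round 3 (partner 2 proposes): partner 1 can get 563 next round, worth 0.87 × 563 = 489.81 now, so partner 2 offers 489.81, keeping 310.19.
Round 2 (partner 1 proposes): partner 2 can get 310.19 next round, worth 0.96 × 310.19 = 297.7824 now, so partner 1 offers 297.7824, keeping 502.2176.
Round 1 (partner 2 proposes): partner 1 can get 502.2176 next round, worth 0.87 × 502.2176 = 436.929312 now; partner 2 offers that and keeps 363.070688.

436.93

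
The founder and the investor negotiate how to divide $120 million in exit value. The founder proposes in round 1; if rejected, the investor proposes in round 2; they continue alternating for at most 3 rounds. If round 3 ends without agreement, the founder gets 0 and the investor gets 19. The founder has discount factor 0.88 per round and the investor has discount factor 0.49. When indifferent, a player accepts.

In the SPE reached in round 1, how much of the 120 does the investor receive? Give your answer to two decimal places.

15.25

Round 3 (the founder proposes): the investor gets 19 if talks fail, so the founder offers 19 and keeps 101.
Round 2 (the investor proposes): the founder can get 101 next round, worth 0.88 × 101 = 88.88 now, so the investor offers 88.88, keeping 31.12.
Round 1 (the founder proposes): the investor can get 31.12 next round, worth 0.49 × 31.12 = 15.2488 now; the founder offers that and keeps 104.7512.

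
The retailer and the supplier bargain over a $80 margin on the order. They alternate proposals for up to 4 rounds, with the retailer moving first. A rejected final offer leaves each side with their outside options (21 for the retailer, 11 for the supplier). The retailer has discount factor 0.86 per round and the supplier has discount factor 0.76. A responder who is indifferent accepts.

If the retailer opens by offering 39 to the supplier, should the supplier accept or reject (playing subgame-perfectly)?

Accept

Work out the supplier's continuation value if the offer is rejected.
Round 4 (the supplier proposes): the retailer gets 21 if talks fail, so the supplier offers 21 and keeps 59.
Round 3 (the retailer proposes): the supplier can get 59 next round, worth 0.76 × 59 = 44.84 now, so the retailer offers 44.84, keeping 35.16.
Round 2 (the supplier proposes): the retailer can get 35.16 next round, worth 0.86 × 35.16 = 30.2376 now, so the supplier offers 30.2376, keeping 49.7624.
So by rejecting in round 1, the supplier gets 49.7624 next round, worth 0.76 × 49.7624 = 37.819424 now.
Offer 39 ≥ 37.819424, so the supplier accepts.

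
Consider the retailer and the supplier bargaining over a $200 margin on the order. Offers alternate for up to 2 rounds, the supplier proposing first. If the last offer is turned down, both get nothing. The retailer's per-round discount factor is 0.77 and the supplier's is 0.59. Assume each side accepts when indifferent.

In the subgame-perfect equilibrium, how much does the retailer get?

154

Round 2 (the retailer proposes): the supplier will accept anything ≥ 0, so the retailer offers 0 and keeps 200.
Round 1 (the supplier proposes): the retailer can get 200 next round, worth 0.77 × 200 = 154 now; the supplier offers that and keeps 46.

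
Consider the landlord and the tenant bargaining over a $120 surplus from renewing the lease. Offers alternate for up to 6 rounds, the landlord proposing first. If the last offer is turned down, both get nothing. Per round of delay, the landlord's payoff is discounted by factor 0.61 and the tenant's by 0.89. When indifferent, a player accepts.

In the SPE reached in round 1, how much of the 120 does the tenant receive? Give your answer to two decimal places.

95.74

By backward induction:
Round 6 (the tenant proposes): rejection yields 0 for the landlord; the tenant offers 0 and keeps 120.
Round 5 (the landlord proposes): the tenant can get 120 next round, worth 0.89 × 120 = 106.8 now. The landlord offers 106.8 and keeps 120 − 106.8 = 13.2.
Round 4 (the tenant proposes): the landlord can get 13.2 next round, worth 0.61 × 13.2 = 8.052 now, so the tenant offers 8.052, keeping 111.948.
Round 3 (the landlord proposes): the tenant can get 111.948 next round, worth 0.89 × 111.948 = 99.63372 now; the landlord offers that and keeps 20.36628.
Round 2 (the tenant proposes): the landlord can get 20.36628 next round, worth 0.61 × 20.36628 = 12.4234308 now, so the tenant offers 12.4234308, keeping 107.5765692.
Round 1 (the landlord proposes): the tenant can get 107.5765692 next round, worth 0.89 × 107.5765692 = 95.743146588 now, so the landlord offers 95.743146588, keeping 24.256853412.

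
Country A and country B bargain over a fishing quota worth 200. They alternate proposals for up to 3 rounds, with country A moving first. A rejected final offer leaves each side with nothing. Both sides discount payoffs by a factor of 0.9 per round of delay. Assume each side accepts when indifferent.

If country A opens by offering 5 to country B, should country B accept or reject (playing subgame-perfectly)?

Reject

Work out country B's continuation value if the offer is rejected.
Round 3 (country A proposes): country B will accept anything ≥ 0, so country A offers 0 and keeps 200.
Round 2 (country B proposes): country A can get 200 next round, worth 0.9 × 200 = 180 now; country B offers that and keeps 20.
So by rejecting in round 1, country B gets 20 next round, worth 0.9 × 20 = 18 now.
Offer 5 < 18, so country B rejects.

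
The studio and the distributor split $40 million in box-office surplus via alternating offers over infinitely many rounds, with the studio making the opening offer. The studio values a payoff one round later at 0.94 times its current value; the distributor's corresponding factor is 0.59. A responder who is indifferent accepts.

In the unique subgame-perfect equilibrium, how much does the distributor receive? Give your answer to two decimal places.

Let x be the studio's share when the studio proposes and y be the distributor's share when the distributor proposes.
The distributor accepts iff offered ≥ 0.59·y, so x = 40 − 0.59y. Symmetrically y = 40 − 0.94x.
Substituting: x = 40 − 0.59(40 − 0.94x), giving x(1 − 0.94·0.59) = 40(1 − 0.59).
So x = 40 × 0.41 / 0.4454 ≈ 36.8208, and the distributor receives 40 − x ≈ 3.1792.

3.18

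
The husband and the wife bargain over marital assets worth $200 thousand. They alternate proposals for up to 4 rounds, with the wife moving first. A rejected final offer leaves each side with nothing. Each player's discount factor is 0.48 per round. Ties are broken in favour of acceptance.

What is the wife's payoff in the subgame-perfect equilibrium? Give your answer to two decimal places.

By backward induction:
Round 4 (the husband proposes): rejection yields 0 for the wife; the husband offers 0 and keeps 200.
Round 3 (the wife proposes): the husband can get 200 next round, worth 0.48 × 200 = 96 now; the wife offers that and keeps 104.
Round 2 (the husband proposes): the wife can get 104 next round, worth 0.48 × 104 = 49.92 now; the husband offers that and keeps 150.08.
Round 1 (the wife proposes): the husband can get 150.08 next round, worth 0.48 × 150.08 = 72.0384 now; the wife offers that and keeps 127.9616.

127.96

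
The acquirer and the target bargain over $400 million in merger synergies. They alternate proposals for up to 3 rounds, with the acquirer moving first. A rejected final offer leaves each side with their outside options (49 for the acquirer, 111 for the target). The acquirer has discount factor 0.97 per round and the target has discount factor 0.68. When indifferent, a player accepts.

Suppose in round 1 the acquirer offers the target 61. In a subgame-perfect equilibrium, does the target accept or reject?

Reject

Round 3 (the acquirer proposes): the target gets 111 if talks fail, so the acquirer offers 111 and keeps 289.
Round 2 (the target proposes): the acquirer can get 289 next round, worth 0.97 × 289 = 280.33 now; the target offers that and keeps 119.67.
So by rejecting in round 1, the target gets 119.67 next round, worth 0.68 × 119.67 = 81.3756 now.
Offer 61 < 81.3756, so the target rejects.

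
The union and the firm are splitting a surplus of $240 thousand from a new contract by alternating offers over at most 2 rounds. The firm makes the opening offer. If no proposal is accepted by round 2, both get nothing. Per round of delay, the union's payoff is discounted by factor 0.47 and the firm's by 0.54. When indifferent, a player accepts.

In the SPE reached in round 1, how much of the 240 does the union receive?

112.8

By backward induction:
Round 2 (the union proposes): the firm will accept anything ≥ 0, so the union offers 0 and keeps 240.
Round 1 (the firm proposes): the union can get 240 next round, worth 0.47 × 240 = 112.8 now, so the firm offers 112.8, keeping 127.2.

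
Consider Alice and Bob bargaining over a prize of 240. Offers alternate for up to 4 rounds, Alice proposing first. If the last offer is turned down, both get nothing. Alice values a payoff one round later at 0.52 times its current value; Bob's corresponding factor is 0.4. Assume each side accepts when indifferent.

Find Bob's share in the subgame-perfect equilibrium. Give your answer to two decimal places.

66.05

Round 4 (Bob proposes): Alice will accept anything ≥ 0, so Bob offers 0 and keeps 240.
Round 3 (Alice proposes): Bob can get 240 next round, worth 0.4 × 240 = 96 now, so Alice offers 96, keeping 144.
Round 2 (Bob proposes): Alice can get 144 next round, worth 0.52 × 144 = 74.88 now; Bob offers that and keeps 165.12.
Round 1 (Alice proposes): Bob can get 165.12 next round, worth 0.4 × 165.12 = 66.048 now, so Alice offers 66.048, keeping 173.952.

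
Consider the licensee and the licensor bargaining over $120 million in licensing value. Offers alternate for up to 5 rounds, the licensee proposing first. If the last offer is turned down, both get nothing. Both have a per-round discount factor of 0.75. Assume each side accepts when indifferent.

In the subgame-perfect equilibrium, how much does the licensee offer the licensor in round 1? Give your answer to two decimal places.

35.16

Work backward from the last round.
Round 5 (the licensee proposes): rejection yields 0 for the licensor; the licensee offers 0 and keeps 120.
Round 4 (the licensor proposes): the licensee can get 120 next round, worth 0.75 × 120 = 90 now. The licensor offers 90 and keeps 120 − 90 = 30.
Round 3 (the licensee proposes): the licensor can get 30 next round, worth 0.75 × 30 = 22.5 now, so the licensee offers 22.5, keeping 97.5.
Round 2 (the licensor proposes): the licensee can get 97.5 next round, worth 0.75 × 97.5 = 73.125 now, so the licensor offers 73.125, keeping 46.875.
Round 1 (the licensee proposes): the licensor can get 46.875 next round, worth 0.75 × 46.875 = 35.15625 now. The licensee offers 35.15625 and keeps 120 − 35.15625 = 84.84375.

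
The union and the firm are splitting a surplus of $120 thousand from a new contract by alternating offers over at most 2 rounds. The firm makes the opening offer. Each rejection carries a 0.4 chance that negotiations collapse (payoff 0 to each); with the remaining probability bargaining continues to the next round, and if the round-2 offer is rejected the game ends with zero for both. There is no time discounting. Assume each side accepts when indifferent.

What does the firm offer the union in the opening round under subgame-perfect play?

72

Round 2 (the union proposes): rejection yields 0 for the firm; the union offers 0 and keeps 120.
Round 1 (the firm proposes): rejecting gives the union an expected 0.6 × 120 = 72. The firm offers 72 and keeps 120 − 72 = 48.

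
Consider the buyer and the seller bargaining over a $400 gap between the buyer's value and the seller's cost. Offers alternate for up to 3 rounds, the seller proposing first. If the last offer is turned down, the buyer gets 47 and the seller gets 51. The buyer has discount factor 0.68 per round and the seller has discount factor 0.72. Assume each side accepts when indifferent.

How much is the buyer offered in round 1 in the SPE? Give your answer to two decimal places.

Round 3 (the seller proposes): the buyer gets 47 if talks fail, so the seller offers 47 and keeps 353.
Round 2 (the buyer proposes): the seller can get 353 next round, worth 0.72 × 353 = 254.16 now; the buyer offers that and keeps 145.84.
Round 1 (the seller proposes): the buyer can get 145.84 next round, worth 0.68 × 145.84 = 99.1712 now; the seller offers that and keeps 300.8288.

99.17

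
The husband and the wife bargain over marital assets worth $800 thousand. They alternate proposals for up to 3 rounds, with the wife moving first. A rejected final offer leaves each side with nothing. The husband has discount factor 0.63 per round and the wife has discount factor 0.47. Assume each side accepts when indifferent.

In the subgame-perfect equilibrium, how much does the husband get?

Work backward from the last round.
Round 3 (the wife proposes): the husband will accept anything ≥ 0, so the wife offers 0 and keeps 800.
Round 2 (the husband proposes): the wife can get 800 next round, worth 0.47 × 800 = 376 now, so the husband offers 376, keeping 424.
Round 1 (the wife proposes): the husband can get 424 next round, worth 0.63 × 424 = 267.12 now, so the wife offers 267.12, keeping 532.88.

267.12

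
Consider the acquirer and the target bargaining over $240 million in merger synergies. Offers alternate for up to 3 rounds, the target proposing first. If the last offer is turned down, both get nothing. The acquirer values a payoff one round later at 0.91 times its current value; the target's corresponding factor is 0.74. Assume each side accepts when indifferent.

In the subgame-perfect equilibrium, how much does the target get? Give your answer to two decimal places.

Round 3 (the target proposes): the acquirer will accept anything ≥ 0, so the target offers 0 and keeps 240.
Round 2 (the acquirer proposes): the target can get 240 next round, worth 0.74 × 240 = 177.6 now; the acquirer offers that and keeps 62.4.
Round 1 (the target proposes): the acquirer can get 62.4 next round, worth 0.91 × 62.4 = 56.784 now; the target offers that and keeps 183.216.

183.22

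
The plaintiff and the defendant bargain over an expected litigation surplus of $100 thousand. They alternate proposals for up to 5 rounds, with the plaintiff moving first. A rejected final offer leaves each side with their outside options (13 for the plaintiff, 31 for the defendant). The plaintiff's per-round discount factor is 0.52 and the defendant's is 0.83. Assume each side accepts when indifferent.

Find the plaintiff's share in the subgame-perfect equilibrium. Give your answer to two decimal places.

Round 5 (the plaintiff proposes): the defendant gets 31 if talks fail, so the plaintiff offers 31 and keeps 69.
Round 4 (the defendant proposes): the plaintiff can get 69 next round, worth 0.52 × 69 = 35.88 now; the defendant offers that and keeps 64.12.
Round 3 (the plaintiff proposes): the defendant can get 64.12 next round, worth 0.83 × 64.12 = 53.2196 now. The plaintiff offers 53.2196 and keeps 100 − 53.2196 = 46.7804.
Round 2 (the defendant proposes): the plaintiff can get 46.7804 next round, worth 0.52 × 46.7804 = 24.325808 now; the defendant offers that and keeps 75.674192.
Round 1 (the plaintiff proposes): the defendant can get 75.674192 next round, worth 0.83 × 75.674192 = 62.80957936 now; the plaintiff offers that and keeps 37.19042064.

37.19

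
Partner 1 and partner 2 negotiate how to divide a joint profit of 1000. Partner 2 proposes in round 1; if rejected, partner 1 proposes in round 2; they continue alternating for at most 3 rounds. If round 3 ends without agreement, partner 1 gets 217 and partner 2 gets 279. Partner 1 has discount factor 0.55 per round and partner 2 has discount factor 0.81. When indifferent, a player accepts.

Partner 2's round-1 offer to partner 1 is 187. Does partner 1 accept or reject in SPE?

Round 3 (partner 2 proposes): partner 1 gets 217 if talks fail, so partner 2 offers 217 and keeps 783.
Round 2 (partner 1 proposes): partner 2 can get 783 next round, worth 0.81 × 783 = 634.23 now, so partner 1 offers 634.23, keeping 365.77.
So by rejecting in round 1, partner 1 gets 365.77 next round, worth 0.55 × 365.77 = 201.1735 now.
Offer 187 < 201.1735, so partner 1 rejects.

Reject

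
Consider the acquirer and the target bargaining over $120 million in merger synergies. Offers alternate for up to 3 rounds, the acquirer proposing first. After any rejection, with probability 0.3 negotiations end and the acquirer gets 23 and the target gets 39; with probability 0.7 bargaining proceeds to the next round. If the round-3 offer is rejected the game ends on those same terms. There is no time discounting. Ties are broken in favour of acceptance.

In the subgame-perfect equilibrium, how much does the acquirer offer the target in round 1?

By backward induction:
Round 3 (the acquirer proposes): the target gets 39 if talks fail, so the acquirer offers 39 and keeps 81.
Round 2 (the target proposes): rejecting gives the acquirer an expected 0.7 × 81 + 0.3 × 23 = 63.6; the target offers that and keeps 56.4.
Round 1 (the acquirer proposes): rejecting gives the target an expected 0.7 × 56.4 + 0.3 × 39 = 51.18. The acquirer offers 51.18 and keeps 120 − 51.18 = 68.82.

51.18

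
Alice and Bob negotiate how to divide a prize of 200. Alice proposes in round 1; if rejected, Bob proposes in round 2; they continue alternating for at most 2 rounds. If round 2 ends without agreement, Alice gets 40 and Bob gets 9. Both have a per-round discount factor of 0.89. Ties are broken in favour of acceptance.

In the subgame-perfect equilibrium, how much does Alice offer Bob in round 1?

142.4

By backward induction:
Round 2 (Bob proposes): Alice gets 40 if talks fail, so Bob offers 40 and keeps 160.
Round 1 (Alice proposes): Bob can get 160 next round, worth 0.89 × 160 = 142.4 now, so Alice offers 142.4, keeping 57.6.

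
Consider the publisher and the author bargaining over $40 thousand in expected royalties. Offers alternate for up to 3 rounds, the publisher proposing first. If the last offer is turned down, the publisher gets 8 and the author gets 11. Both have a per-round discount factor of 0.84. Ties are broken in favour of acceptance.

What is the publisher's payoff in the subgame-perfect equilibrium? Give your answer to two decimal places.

26.86

Solve by backward induction from round 3.
Round 3 (the publisher proposes): the author gets 11 if talks fail, so the publisher offers 11 and keeps 29.
Round 2 (the author proposes): the publisher can get 29 next round, worth 0.84 × 29 = 24.36 now. The author offers 24.36 and keeps 40 − 24.36 = 15.64.
Round 1 (the publisher proposes): the author can get 15.64 next round, worth 0.84 × 15.64 = 13.1376 now. The publisher offers 13.1376 and keeps 40 − 13.1376 = 26.8624.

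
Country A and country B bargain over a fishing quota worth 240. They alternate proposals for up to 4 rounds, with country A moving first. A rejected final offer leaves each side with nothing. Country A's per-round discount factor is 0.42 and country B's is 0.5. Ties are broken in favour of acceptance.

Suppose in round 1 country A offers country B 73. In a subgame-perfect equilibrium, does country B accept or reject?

Reject

Round 4 (country B proposes): country A will accept anything ≥ 0, so country B offers 0 and keeps 240.
Round 3 (country A proposes): country B can get 240 next round, worth 0.5 × 240 = 120 now; country A offers that and keeps 120.
Round 2 (country B proposes): country A can get 120 next round, worth 0.42 × 120 = 50.4 now; country B offers that and keeps 189.6.
So by rejecting in round 1, country B gets 189.6 next round, worth 0.5 × 189.6 = 94.8 now.
Offer 73 < 94.8, so country B rejects.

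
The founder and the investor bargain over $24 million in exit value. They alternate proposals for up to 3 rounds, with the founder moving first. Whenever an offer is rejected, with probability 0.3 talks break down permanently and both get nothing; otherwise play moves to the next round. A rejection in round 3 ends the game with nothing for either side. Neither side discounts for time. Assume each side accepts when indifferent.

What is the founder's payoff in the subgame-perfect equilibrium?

Round 3 (the founder proposes): rejection yields 0 for the investor; the founder offers 0 and keeps 24.
Round 2 (the investor proposes): rejecting gives the founder an expected 0.7 × 24 = 16.8. The investor offers 16.8 and keeps 24 − 16.8 = 7.2.
Round 1 (the founder proposes): rejecting gives the investor an expected 0.7 × 7.2 = 5.04; the founder offers that and keeps 18.96.

18.96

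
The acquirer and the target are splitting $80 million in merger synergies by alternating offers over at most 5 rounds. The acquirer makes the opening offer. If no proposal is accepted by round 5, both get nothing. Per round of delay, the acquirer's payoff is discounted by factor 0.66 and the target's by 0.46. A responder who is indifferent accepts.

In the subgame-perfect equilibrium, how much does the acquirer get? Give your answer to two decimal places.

Solve by backward induction from round 5.
Round 5 (the acquirer proposes): rejection yields 0 for the target; the acquirer offers 0 and keeps 80.
Round 4 (the target proposes): the acquirer can get 80 next round, worth 0.66 × 80 = 52.8 now. The target offers 52.8 and keeps 80 − 52.8 = 27.2.
Round 3 (the acquirer proposes): the target can get 27.2 next round, worth 0.46 × 27.2 = 12.512 now. The acquirer offers 12.512 and keeps 80 − 12.512 = 67.488.
Round 2 (the target proposes): the acquirer can get 67.488 next round, worth 0.66 × 67.488 = 44.54208 now. The target offers 44.54208 and keeps 80 − 44.54208 = 35.45792.
Round 1 (the acquirer proposes): the target can get 35.45792 next round, worth 0.46 × 35.45792 = 16.3106432 now; the acquirer offers that and keeps 63.6893568.

63.69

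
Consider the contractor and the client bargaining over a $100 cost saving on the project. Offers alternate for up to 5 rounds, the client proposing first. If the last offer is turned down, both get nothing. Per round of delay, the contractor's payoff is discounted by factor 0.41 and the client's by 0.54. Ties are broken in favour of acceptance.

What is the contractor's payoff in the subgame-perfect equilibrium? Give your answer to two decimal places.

Round 5 (the client proposes): rejection yields 0 for the contractor; the client offers 0 and keeps 100.
Round 4 (the contractor proposes): the client can get 100 next round, worth 0.54 × 100 = 54 now; the contractor offers that and keeps 46.
Round 3 (the client proposes): the contractor can get 46 next round, worth 0.41 × 46 = 18.86 now. The client offers 18.86 and keeps 100 − 18.86 = 81.14.
Round 2 (the contractor proposes): the client can get 81.14 next round, worth 0.54 × 81.14 = 43.8156 now. The contractor offers 43.8156 and keeps 100 − 43.8156 = 56.1844.
Round 1 (the client proposes): the contractor can get 56.1844 next round, worth 0.41 × 56.1844 = 23.035604 now; the client offers that and keeps 76.964396.

23.04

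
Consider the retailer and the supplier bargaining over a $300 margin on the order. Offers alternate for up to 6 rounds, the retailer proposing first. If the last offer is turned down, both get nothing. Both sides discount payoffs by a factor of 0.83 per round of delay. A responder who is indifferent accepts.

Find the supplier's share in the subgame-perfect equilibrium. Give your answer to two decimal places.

Round 6 (the supplier proposes): the retailer will accept anything ≥ 0, so the supplier offers 0 and keeps 300.
Round 5 (the retailer proposes): the supplier can get 300 next round, worth 0.83 × 300 = 249 now, so the retailer offers 249, keeping 51.
Round 4 (the supplier proposes): the retailer can get 51 next round, worth 0.83 × 51 = 42.33 now. The supplier offers 42.33 and keeps 300 − 42.33 = 257.67.
Round 3 (the retailer proposes): the supplier can get 257.67 next round, worth 0.83 × 257.67 = 213.8661 now; the retailer offers that and keeps 86.1339.
Round 2 (the supplier proposes): the retailer can get 86.1339 next round, worth 0.83 × 86.1339 = 71.491137 now. The supplier offers 71.491137 and keeps 300 − 71.491137 = 228.508863.
Round 1 (the retailer proposes): the supplier can get 228.508863 next round, worth 0.83 × 228.508863 = 189.66235629 now. The retailer offers 189.66235629 and keeps 300 − 189.66235629 = 110.33764371.

189.66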